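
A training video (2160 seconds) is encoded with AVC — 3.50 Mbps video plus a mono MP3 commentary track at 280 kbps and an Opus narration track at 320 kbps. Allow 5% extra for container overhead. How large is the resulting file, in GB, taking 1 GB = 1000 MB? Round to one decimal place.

1.2 GB

Audio total: 280 + 320 = 600 kbps = 0.600 Mbps.
Total bitrate: 3.50 + 0.600 = 4.100 Mbps.
Stream data: 4.100 Mbps × 2160 s = 8856.0 Mb.
With 5% container overhead: ×1.05.
9,299 Mb ÷ 8 = 1,162 MB → 1.162 GB.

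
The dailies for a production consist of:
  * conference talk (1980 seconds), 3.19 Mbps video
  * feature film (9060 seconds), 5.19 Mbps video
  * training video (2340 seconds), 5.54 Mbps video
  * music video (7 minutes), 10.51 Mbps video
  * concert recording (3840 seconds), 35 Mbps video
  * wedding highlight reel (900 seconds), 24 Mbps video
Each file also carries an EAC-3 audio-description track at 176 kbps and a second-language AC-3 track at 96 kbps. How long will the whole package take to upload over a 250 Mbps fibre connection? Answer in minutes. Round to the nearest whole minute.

Audio total: 176 + 96 = 272 kbps = 0.272 Mbps.
conference talk: 3.462 Mbps × 1980 s = 6854.8 Mb
feature film: 5.462 Mbps × 9060 s = 49485.7 Mb
training video: 5.812 Mbps × 2340 s = 13600.1 Mb
music video: 10.782 Mbps × 420 s = 4528.4 Mb
concert recording: 35.272 Mbps × 3840 s = 135444.5 Mb
wedding highlight reel: 24.272 Mbps × 900 s = 21844.8 Mb
Total: 231758.3 Mb = 28969.8 MB.
At 250 Mbps: 231758.3 / 250 = 927 s ≈ 15.5 minutes.

15 minutes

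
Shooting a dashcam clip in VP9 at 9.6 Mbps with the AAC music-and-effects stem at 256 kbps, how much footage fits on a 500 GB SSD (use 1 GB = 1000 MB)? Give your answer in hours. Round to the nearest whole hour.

Audio: 256 kbps = 0.256 Mbps.
Total bitrate: 9.6 + 0.256 = 9.856 Mbps.
Capacity: 500 GB = 4,000,000 Mb.
Recording time: 4,000,000 / 9.856 = 405,844 s ≈ 113 hours.

113 hours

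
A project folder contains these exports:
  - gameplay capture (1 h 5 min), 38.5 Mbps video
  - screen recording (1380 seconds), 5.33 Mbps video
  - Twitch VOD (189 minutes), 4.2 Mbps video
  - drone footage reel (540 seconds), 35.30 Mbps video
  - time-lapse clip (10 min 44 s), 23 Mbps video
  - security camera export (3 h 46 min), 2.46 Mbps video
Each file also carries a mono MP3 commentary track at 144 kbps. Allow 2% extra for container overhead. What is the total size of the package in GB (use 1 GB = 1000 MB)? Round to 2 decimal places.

Audio: 144 kbps = 0.144 Mbps.
gameplay capture: 38.644 Mbps × 3900 s × 1.02 = 153725.8 Mb
screen recording: 5.474 Mbps × 1380 s × 1.02 = 7705.2 Mb
Twitch VOD: 4.344 Mbps × 11340 s × 1.02 = 50246.2 Mb
drone footage reel: 35.444 Mbps × 540 s × 1.02 = 19522.6 Mb
time-lapse clip: 23.144 Mbps × 644 s × 1.02 = 15202.8 Mb
security camera export: 2.604 Mbps × 13560 s × 1.02 = 36016.4 Mb
Total: 282419.0 Mb = 35302.4 MB.
= 35.30 GB.

35.30 GB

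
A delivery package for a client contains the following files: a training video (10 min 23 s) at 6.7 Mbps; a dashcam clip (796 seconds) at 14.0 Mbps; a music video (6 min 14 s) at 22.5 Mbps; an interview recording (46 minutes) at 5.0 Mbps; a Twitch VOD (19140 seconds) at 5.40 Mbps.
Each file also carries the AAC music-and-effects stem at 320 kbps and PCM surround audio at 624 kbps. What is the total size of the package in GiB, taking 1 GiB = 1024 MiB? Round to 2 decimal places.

19.01 GiB

Audio total: 320 + 624 = 944 kbps = 0.944 Mbps.
training video: 7.644 Mbps × 623 s = 4762.2 Mb
dashcam clip: 14.944 Mbps × 796 s = 11895.4 Mb
music video: 23.444 Mbps × 374 s = 8768.1 Mb
interview recording: 5.944 Mbps × 2760 s = 16405.4 Mb
Twitch VOD: 6.344 Mbps × 19140 s = 121424.2 Mb
Total: 163255.3 Mb = 20406.9 MB.
= 19.01 GiB.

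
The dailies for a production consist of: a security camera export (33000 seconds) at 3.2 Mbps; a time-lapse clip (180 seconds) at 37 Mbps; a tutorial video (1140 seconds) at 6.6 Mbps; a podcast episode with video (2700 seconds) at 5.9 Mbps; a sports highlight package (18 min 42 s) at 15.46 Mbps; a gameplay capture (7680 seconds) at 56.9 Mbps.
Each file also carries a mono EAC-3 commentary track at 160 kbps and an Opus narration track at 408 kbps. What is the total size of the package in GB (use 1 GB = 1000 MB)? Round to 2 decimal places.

77.01 GB

Audio total: 160 + 408 = 568 kbps = 0.568 Mbps.
security camera export: 3.768 Mbps × 33000 s = 124344.0 Mb
time-lapse clip: 37.568 Mbps × 180 s = 6762.2 Mb
tutorial video: 7.168 Mbps × 1140 s = 8171.5 Mb
podcast episode with video: 6.468 Mbps × 2700 s = 17463.6 Mb
sports highlight package: 16.028 Mbps × 1122 s = 17983.4 Mb
gameplay capture: 57.468 Mbps × 7680 s = 441354.2 Mb
Total: 616079.0 Mb = 77009.9 MB.
= 77.01 GB.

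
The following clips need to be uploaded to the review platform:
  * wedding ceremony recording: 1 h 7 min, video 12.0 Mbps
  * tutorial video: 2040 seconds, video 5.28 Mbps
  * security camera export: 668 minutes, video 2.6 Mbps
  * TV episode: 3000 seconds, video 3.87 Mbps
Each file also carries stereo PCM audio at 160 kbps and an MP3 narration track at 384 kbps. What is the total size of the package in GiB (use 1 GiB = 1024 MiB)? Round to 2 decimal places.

Audio total: 160 + 384 = 544 kbps = 0.544 Mbps.
wedding ceremony recording: 12.544 Mbps × 4020 s = 50426.9 Mb
tutorial video: 5.824 Mbps × 2040 s = 11881.0 Mb
security camera export: 3.144 Mbps × 40080 s = 126011.5 Mb
TV episode: 4.414 Mbps × 3000 s = 13242.0 Mb
Total: 201561.4 Mb = 25195.2 MB.
= 23.46 GiB.

23.46 GiB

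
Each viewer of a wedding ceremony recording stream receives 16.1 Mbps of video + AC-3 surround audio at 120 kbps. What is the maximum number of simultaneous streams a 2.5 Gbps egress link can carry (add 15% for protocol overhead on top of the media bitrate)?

134

Audio: 120 kbps = 0.120 Mbps.
Per-viewer media rate: 16.220 Mbps.
On the wire with 15% overhead: 18.653 Mbps.
2.5 Gbps = 2,500 Mbps; 2,500 / 18.653 = 134.03 → 134 viewers.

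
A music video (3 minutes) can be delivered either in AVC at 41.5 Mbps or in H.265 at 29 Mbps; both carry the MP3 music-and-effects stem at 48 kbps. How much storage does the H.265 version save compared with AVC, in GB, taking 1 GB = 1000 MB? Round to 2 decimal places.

3 min = 180 s
Audio: 48 kbps = 0.048 Mbps.
AVC: 41.548 Mbps × 180 s = 7478.6 Mb = 0.935 GB.
H.265: 29.048 Mbps × 180 s = 5228.6 Mb = 0.654 GB.
Saving: 0.935 − 0.654 = 0.281 GB.

0.28 GB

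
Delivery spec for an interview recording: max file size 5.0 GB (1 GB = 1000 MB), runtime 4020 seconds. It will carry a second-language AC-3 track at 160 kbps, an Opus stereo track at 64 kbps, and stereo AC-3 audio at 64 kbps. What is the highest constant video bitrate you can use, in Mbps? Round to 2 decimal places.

9.66 Mbps

Budget: 5.0 GB = 40000.0 Mb.
Total bitrate budget: 40000.0 Mb / 4020 s = 9.950 Mbps.
Audio total: 160 + 64 + 64 = 288 kbps = 0.288 Mbps.
Video: 9.950 − 0.288 = 9.662 Mbps.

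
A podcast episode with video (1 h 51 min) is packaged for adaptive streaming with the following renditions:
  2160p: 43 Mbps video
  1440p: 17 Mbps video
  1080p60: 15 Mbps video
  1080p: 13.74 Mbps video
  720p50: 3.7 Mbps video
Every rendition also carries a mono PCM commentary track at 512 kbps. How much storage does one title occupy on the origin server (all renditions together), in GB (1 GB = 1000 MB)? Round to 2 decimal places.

79.09 GB

1 h 51 min = 111 min = 6660 s
Audio: 512 kbps = 0.512 Mbps.
Sum of rendition bitrates: (43+0.512) + (17+0.512) + (15+0.512) + (13.74+0.512) + (3.7+0.512) = 95.000 Mbps.
× 6660 s = 632,700 Mb = 79,088 MB = 79.09 GB.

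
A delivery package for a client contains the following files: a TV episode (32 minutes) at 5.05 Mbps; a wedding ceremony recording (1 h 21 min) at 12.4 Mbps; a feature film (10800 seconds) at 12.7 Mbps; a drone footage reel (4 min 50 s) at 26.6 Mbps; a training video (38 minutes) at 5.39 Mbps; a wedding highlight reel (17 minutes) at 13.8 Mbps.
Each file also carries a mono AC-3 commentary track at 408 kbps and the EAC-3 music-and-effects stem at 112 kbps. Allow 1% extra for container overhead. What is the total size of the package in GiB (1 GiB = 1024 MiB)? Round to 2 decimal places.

29.65 GiB

Audio total: 408 + 112 = 520 kbps = 0.520 Mbps.
TV episode: 5.570 Mbps × 1920 s × 1.01 = 10801.3 Mb
wedding ceremony recording: 12.920 Mbps × 4860 s × 1.01 = 63419.1 Mb
feature film: 13.220 Mbps × 10800 s × 1.01 = 144203.8 Mb
drone footage reel: 27.120 Mbps × 290 s × 1.01 = 7943.4 Mb
training video: 5.910 Mbps × 2280 s × 1.01 = 13609.5 Mb
wedding highlight reel: 14.320 Mbps × 1020 s × 1.01 = 14752.5 Mb
Total: 254729.7 Mb = 31841.2 MB.
= 29.65 GiB.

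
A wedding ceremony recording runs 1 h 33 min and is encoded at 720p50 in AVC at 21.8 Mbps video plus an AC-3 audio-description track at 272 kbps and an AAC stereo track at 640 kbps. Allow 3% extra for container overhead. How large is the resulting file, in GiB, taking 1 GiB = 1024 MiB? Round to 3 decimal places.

15.196 GiB

1 h 33 min = 93 min = 5580 s
Audio total: 272 + 640 = 912 kbps = 0.912 Mbps.
Total bitrate: 21.8 + 0.912 = 22.712 Mbps.
Stream data: 22.712 Mbps × 5580 s = 126733.0 Mb.
With 3% container overhead: ×1.03.
130,535 Mb = 16,316,868,600 bytes ÷ 1,073,741,824 = 15.20 GiB.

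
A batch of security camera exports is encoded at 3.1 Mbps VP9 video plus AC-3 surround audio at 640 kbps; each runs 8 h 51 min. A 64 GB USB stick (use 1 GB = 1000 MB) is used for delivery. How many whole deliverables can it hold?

4

8 h 51 min = 531 min = 31860 s
Audio: 640 kbps = 0.640 Mbps.
Total bitrate: 3.740 Mbps.
Per item: 3.740 Mbps × 31860 s = 119,156 Mb = 14,895 MB.
Capacity: 64 GB = 512,000 Mb; 4.30 items → 4 complete.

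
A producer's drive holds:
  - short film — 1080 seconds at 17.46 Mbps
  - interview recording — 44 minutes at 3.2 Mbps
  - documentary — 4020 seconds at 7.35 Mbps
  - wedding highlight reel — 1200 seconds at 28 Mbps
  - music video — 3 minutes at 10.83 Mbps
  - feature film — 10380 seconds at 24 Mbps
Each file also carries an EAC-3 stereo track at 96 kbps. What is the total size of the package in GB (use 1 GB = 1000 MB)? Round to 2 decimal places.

42.92 GB

Audio: 96 kbps = 0.096 Mbps.
short film: 17.556 Mbps × 1080 s = 18960.5 Mb
interview recording: 3.296 Mbps × 2640 s = 8701.4 Mb
documentary: 7.446 Mbps × 4020 s = 29932.9 Mb
wedding highlight reel: 28.096 Mbps × 1200 s = 33715.2 Mb
music video: 10.926 Mbps × 180 s = 1966.7 Mb
feature film: 24.096 Mbps × 10380 s = 250116.5 Mb
Total: 343393.2 Mb = 42924.2 MB.
= 42.92 GB.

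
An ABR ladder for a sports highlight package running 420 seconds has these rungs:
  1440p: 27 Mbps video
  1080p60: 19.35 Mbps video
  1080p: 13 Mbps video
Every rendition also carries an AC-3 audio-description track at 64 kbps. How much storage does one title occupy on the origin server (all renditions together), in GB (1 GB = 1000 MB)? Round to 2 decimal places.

3.13 GB

Audio: 64 kbps = 0.064 Mbps.
Sum of rendition bitrates: (27+0.064) + (19.35+0.064) + (13+0.064) = 59.542 Mbps.
× 420 s = 25,008 Mb = 3,126 MB = 3.126 GB.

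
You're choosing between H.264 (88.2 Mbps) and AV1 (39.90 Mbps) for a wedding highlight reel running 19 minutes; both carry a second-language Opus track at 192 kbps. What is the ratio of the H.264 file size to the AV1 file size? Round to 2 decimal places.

2.20

19 min = 1140 s
Audio: 192 kbps = 0.192 Mbps.
H.264: 88.392 Mbps × 1140 s = 100766.9 Mb = 11.731 GiB.
AV1: 40.092 Mbps × 1140 s = 45704.9 Mb = 5.321 GiB.
Ratio: 11.731 / 5.321 = 2.205.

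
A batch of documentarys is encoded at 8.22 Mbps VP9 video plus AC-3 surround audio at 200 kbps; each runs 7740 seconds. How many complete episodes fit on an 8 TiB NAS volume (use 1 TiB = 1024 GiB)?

1079

Audio: 200 kbps = 0.200 Mbps.
Total bitrate: 8.420 Mbps.
Per item: 8.420 Mbps × 7740 s = 65,171 Mb = 8,146 MB.
Capacity: 8 TiB = 70,368,744 Mb; 1079.76 items → 1079 complete.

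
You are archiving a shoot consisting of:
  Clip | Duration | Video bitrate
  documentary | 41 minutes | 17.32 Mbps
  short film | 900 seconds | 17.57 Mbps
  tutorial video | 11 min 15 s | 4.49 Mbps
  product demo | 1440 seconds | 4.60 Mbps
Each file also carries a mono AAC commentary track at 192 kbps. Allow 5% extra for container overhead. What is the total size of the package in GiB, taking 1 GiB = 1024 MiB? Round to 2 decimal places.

8.45 GiB

Audio: 192 kbps = 0.192 Mbps.
documentary: 17.512 Mbps × 2460 s × 1.05 = 45233.5 Mb
short film: 17.762 Mbps × 900 s × 1.05 = 16785.1 Mb
tutorial video: 4.682 Mbps × 675 s × 1.05 = 3318.4 Mb
product demo: 4.792 Mbps × 1440 s × 1.05 = 7245.5 Mb
Total: 72582.5 Mb = 9072.8 MB.
= 8.450 GiB.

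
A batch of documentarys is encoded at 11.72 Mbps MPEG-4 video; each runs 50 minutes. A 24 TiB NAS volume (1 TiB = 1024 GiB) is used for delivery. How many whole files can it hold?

50 min = 3000 s
Per item: 11.720 Mbps × 3000 s = 35,160 Mb = 4,395 MB.
Capacity: 24 TiB = 211,106,233 Mb; 6004.16 items → 6004 complete.

6004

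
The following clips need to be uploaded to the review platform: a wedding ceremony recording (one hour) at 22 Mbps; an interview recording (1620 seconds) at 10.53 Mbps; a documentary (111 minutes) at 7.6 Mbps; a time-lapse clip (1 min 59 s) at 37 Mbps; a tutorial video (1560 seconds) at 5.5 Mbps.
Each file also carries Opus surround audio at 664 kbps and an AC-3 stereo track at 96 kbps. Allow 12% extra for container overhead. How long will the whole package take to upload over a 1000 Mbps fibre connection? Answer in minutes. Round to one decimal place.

Audio total: 664 + 96 = 760 kbps = 0.760 Mbps.
wedding ceremony recording: 22.760 Mbps × 3600 s × 1.12 = 91768.3 Mb
interview recording: 11.290 Mbps × 1620 s × 1.12 = 20484.6 Mb
documentary: 8.360 Mbps × 6660 s × 1.12 = 62358.9 Mb
time-lapse clip: 37.760 Mbps × 119 s × 1.12 = 5032.7 Mb
tutorial video: 6.260 Mbps × 1560 s × 1.12 = 10937.5 Mb
Total: 190581.9 Mb = 23822.7 MB.
At 1000 Mbps: 190581.9 / 1000 = 191 s ≈ 3.18 minutes.

3.2 minutes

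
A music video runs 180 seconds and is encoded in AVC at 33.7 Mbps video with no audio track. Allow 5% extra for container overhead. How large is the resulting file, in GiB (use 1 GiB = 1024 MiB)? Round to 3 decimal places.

0.741 GiB

Total bitrate: 33.7 Mbps.
Stream data: 33.700 Mbps × 180 s = 6066.0 Mb.
With 5% container overhead: ×1.05.
6,369 Mb = 796,162,500 bytes ÷ 1,073,741,824 = 0.7415 GiB.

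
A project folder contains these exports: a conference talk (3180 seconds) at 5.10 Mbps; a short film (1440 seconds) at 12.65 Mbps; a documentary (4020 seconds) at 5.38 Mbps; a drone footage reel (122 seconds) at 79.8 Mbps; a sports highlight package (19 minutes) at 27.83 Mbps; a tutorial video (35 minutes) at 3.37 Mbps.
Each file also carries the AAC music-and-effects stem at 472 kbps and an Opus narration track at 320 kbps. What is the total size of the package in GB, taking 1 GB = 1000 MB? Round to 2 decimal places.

14.26 GB

Audio total: 472 + 320 = 792 kbps = 0.792 Mbps.
conference talk: 5.892 Mbps × 3180 s = 18736.6 Mb
short film: 13.442 Mbps × 1440 s = 19356.5 Mb
documentary: 6.172 Mbps × 4020 s = 24811.4 Mb
drone footage reel: 80.592 Mbps × 122 s = 9832.2 Mb
sports highlight package: 28.622 Mbps × 1140 s = 32629.1 Mb
tutorial video: 4.162 Mbps × 2100 s = 8740.2 Mb
Total: 114106.0 Mb = 14263.2 MB.
= 14.26 GB.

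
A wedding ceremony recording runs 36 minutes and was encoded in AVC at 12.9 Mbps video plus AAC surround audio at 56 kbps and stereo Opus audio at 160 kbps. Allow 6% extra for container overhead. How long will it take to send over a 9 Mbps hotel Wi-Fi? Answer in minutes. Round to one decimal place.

55.6 minutes

36 min = 2160 s
Audio total: 56 + 160 = 216 kbps = 0.216 Mbps.
Total bitrate: 13.116 Mbps.
File: 13.116 Mbps × 2160 s = 28330.6 Mb.
With 6% container overhead: ×1.06. → 30030.4 Mb.
At 9 Mbps: 30030.4 / 9 = 3336.7 s ≈ 55.6 minutes.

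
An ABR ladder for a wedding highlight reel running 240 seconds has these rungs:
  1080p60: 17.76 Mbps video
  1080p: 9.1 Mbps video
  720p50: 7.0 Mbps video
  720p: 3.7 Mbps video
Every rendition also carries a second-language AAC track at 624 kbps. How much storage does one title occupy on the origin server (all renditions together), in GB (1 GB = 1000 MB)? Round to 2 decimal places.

1.20 GB

Audio: 624 kbps = 0.624 Mbps.
Sum of rendition bitrates: (17.76+0.624) + (9.1+0.624) + (7.0+0.624) + (3.7+0.624) = 40.056 Mbps.
× 240 s = 9,613 Mb = 1,202 MB = 1.202 GB.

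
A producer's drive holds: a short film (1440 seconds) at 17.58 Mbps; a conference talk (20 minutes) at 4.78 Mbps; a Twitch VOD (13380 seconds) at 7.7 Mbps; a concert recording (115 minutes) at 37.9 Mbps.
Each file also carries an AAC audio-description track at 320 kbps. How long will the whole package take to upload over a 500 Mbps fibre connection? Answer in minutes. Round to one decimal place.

13.4 minutes

Audio: 320 kbps = 0.320 Mbps.
short film: 17.900 Mbps × 1440 s = 25776.0 Mb
conference talk: 5.100 Mbps × 1200 s = 6120.0 Mb
Twitch VOD: 8.020 Mbps × 13380 s = 107307.6 Mb
concert recording: 38.220 Mbps × 6900 s = 263718.0 Mb
Total: 402921.6 Mb = 50365.2 MB.
At 500 Mbps: 402921.6 / 500 = 806 s ≈ 13.4 minutes.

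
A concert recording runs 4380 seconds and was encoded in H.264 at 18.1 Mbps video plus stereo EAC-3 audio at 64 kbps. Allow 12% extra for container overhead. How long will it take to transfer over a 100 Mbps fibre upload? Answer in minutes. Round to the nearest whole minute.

Audio: 64 kbps = 0.064 Mbps.
Total bitrate: 18.164 Mbps.
File: 18.164 Mbps × 4380 s = 79558.3 Mb.
With 12% container overhead: ×1.12. → 89105.3 Mb.
At 100 Mbps: 89105.3 / 100 = 891.1 s ≈ 14.9 minutes.

15 minutes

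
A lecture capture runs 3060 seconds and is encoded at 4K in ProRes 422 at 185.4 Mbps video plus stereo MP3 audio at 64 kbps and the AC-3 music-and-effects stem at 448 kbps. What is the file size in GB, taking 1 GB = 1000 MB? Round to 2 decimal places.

Audio total: 64 + 448 = 512 kbps = 0.512 Mbps.
Total bitrate: 185.4 + 0.512 = 185.912 Mbps.
Stream data: 185.912 Mbps × 3060 s = 568890.7 Mb.
568,891 Mb ÷ 8 = 71,111 MB → 71.11 GB.

71.11 GB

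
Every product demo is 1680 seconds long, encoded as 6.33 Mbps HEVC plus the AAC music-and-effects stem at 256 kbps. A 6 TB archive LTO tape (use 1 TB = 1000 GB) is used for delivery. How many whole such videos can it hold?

Audio: 256 kbps = 0.256 Mbps.
Total bitrate: 6.586 Mbps.
Per item: 6.586 Mbps × 1680 s = 11,064 Mb = 1,383 MB.
Capacity: 6 TB = 48,000,000 Mb; 4338.21 items → 4338 complete.

4338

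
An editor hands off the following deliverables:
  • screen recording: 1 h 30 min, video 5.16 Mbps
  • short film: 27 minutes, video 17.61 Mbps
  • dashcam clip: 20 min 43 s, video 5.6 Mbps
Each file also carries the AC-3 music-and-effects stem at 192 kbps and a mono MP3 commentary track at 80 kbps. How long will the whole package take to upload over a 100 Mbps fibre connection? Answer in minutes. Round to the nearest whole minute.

11 minutes

Audio total: 192 + 80 = 272 kbps = 0.272 Mbps.
screen recording: 5.432 Mbps × 5400 s = 29332.8 Mb
short film: 17.882 Mbps × 1620 s = 28968.8 Mb
dashcam clip: 5.872 Mbps × 1243 s = 7298.9 Mb
Total: 65600.5 Mb = 8200.1 MB.
At 100 Mbps: 65600.5 / 100 = 656 s ≈ 10.9 minutes.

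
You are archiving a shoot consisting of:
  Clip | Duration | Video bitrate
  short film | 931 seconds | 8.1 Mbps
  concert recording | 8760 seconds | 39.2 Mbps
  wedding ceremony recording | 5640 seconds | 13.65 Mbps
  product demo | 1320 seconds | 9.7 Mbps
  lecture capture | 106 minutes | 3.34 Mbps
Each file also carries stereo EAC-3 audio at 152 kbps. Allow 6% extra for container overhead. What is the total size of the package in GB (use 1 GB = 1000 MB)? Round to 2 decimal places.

61.67 GB

Audio: 152 kbps = 0.152 Mbps.
short film: 8.252 Mbps × 931 s × 1.06 = 8143.6 Mb
concert recording: 39.352 Mbps × 8760 s × 1.06 = 365406.9 Mb
wedding ceremony recording: 13.802 Mbps × 5640 s × 1.06 = 82513.9 Mb
product demo: 9.852 Mbps × 1320 s × 1.06 = 13784.9 Mb
lecture capture: 3.492 Mbps × 6360 s × 1.06 = 23541.7 Mb
Total: 493391.0 Mb = 61673.9 MB.
= 61.67 GB.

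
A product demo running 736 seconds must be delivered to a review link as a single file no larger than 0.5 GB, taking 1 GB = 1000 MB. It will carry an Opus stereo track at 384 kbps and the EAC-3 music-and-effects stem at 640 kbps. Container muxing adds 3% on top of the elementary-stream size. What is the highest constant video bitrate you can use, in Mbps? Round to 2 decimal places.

Budget: 0.5 GB = 4000.0 Mb.
Stream payload after overhead: 4000.0 / 1.03 = 3883.5 Mb.
Total bitrate budget: 3883.5 Mb / 736 s = 5.276 Mbps.
Audio total: 384 + 640 = 1024 kbps = 1.024 Mbps.
Video: 5.276 − 1.024 = 4.252 Mbps.

4.25 Mbps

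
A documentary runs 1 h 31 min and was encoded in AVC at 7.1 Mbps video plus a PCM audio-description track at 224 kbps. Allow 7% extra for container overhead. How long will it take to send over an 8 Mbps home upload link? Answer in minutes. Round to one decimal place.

89.1 minutes

1 h 31 min = 91 min = 5460 s
Audio: 224 kbps = 0.224 Mbps.
Total bitrate: 7.324 Mbps.
File: 7.324 Mbps × 5460 s = 39989.0 Mb.
With 7% container overhead: ×1.07. → 42788.3 Mb.
At 8 Mbps: 42788.3 / 8 = 5348.5 s ≈ 89.1 minutes.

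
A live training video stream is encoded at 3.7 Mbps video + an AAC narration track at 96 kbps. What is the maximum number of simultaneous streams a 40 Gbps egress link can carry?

Audio: 96 kbps = 0.096 Mbps.
Per-viewer media rate: 3.796 Mbps.
40 Gbps = 40,000 Mbps; 40,000 / 3.796 = 10537.41 → 10537 viewers.

10537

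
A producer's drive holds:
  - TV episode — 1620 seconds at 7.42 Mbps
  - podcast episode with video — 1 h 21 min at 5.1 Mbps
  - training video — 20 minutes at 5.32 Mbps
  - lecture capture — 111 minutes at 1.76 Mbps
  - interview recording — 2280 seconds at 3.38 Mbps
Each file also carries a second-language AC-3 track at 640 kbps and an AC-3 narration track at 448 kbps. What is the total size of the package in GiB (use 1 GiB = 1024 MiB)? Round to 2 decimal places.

9.39 GiB

Audio total: 640 + 448 = 1088 kbps = 1.088 Mbps.
TV episode: 8.508 Mbps × 1620 s = 13783.0 Mb
podcast episode with video: 6.188 Mbps × 4860 s = 30073.7 Mb
training video: 6.408 Mbps × 1200 s = 7689.6 Mb
lecture capture: 2.848 Mbps × 6660 s = 18967.7 Mb
interview recording: 4.468 Mbps × 2280 s = 10187.0 Mb
Total: 80701.0 Mb = 10087.6 MB.
= 9.395 GiB.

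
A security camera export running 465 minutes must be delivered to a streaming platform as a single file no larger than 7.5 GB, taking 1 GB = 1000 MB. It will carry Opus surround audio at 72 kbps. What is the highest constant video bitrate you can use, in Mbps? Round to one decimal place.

Budget: 7.5 GB = 60000.0 Mb.
465 min = 27900 s
Total bitrate budget: 60000.0 Mb / 27900 s = 2.151 Mbps.
Audio: 72 kbps = 0.072 Mbps.
Video: 2.151 − 0.072 = 2.079 Mbps.

2.1 Mbps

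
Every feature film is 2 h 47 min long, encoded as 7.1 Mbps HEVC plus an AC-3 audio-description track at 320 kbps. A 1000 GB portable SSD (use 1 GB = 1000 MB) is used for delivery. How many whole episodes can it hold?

2 h 47 min = 167 min = 10020 s
Audio: 320 kbps = 0.320 Mbps.
Total bitrate: 7.420 Mbps.
Per item: 7.420 Mbps × 10020 s = 74,348 Mb = 9,294 MB.
Capacity: 1000 GB = 8,000,000 Mb; 107.60 items → 107 complete.

107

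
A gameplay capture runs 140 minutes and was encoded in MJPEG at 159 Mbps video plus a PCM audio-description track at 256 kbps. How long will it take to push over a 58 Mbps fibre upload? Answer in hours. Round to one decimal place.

6.4 hours

140 min = 8400 s
Audio: 256 kbps = 0.256 Mbps.
Total bitrate: 159.256 Mbps.
File: 159.256 Mbps × 8400 s = 1337750.4 Mb.
At 58 Mbps: 1337750.4 / 58 = 23064.7 s ≈ 6.41 hours.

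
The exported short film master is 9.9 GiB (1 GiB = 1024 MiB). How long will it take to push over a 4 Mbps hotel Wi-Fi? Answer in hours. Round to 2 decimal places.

File: 9.9 GiB = 85040.4 Mb.
At 4 Mbps: 85040.4 / 4 = 21260.1 s ≈ 5.91 hours.

5.91 hours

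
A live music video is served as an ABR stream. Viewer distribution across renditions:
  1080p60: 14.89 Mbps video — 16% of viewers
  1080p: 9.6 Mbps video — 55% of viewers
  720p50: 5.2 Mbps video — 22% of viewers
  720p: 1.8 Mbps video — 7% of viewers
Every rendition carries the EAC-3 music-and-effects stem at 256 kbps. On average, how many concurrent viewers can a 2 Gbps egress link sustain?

Audio: 256 kbps = 0.256 Mbps.
Average per-viewer bitrate: 0.16×15.146 + 0.55×9.856 + 0.22×5.456 + 0.07×2.056 = 9.188 Mbps.
2 Gbps = 2,000 Mbps; 2,000 / 9.188 = 217.67 → 217.

217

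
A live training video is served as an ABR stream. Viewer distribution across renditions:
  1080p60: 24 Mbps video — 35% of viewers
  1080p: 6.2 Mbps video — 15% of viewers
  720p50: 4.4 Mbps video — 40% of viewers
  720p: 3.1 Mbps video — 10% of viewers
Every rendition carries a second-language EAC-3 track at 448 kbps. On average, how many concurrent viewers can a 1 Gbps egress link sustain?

Audio: 448 kbps = 0.448 Mbps.
Average per-viewer bitrate: 0.35×24.448 + 0.15×6.648 + 0.40×4.848 + 0.10×3.548 = 11.848 Mbps.
1 Gbps = 1,000 Mbps; 1,000 / 11.848 = 84.40 → 84.

84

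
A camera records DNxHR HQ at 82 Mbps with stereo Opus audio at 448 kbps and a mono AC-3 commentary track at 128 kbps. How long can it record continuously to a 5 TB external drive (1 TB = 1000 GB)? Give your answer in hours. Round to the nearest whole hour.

135 hours

Audio total: 448 + 128 = 576 kbps = 0.576 Mbps.
Total bitrate: 82 + 0.576 = 82.576 Mbps.
Capacity: 5 TB = 40,000,000 Mb.
Recording time: 40,000,000 / 82.576 = 484,402 s ≈ 135 hours.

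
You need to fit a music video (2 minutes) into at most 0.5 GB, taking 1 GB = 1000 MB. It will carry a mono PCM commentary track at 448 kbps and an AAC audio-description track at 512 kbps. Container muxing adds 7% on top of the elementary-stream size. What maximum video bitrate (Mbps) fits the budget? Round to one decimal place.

Budget: 0.5 GB = 4000.0 Mb.
Stream payload after overhead: 4000.0 / 1.07 = 3738.3 Mb.
2 min = 120 s
Total bitrate budget: 3738.3 Mb / 120 s = 31.153 Mbps.
Audio total: 448 + 512 = 960 kbps = 0.960 Mbps.
Video: 31.153 − 0.960 = 30.193 Mbps.

30.2 Mbps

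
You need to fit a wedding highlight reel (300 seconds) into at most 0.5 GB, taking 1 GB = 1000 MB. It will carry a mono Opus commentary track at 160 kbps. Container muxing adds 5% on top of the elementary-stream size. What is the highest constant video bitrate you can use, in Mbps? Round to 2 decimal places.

12.54 Mbps

Budget: 0.5 GB = 4000.0 Mb.
Stream payload after overhead: 4000.0 / 1.05 = 3809.5 Mb.
Total bitrate budget: 3809.5 Mb / 300 s = 12.698 Mbps.
Audio: 160 kbps = 0.160 Mbps.
Video: 12.698 − 0.160 = 12.538 Mbps.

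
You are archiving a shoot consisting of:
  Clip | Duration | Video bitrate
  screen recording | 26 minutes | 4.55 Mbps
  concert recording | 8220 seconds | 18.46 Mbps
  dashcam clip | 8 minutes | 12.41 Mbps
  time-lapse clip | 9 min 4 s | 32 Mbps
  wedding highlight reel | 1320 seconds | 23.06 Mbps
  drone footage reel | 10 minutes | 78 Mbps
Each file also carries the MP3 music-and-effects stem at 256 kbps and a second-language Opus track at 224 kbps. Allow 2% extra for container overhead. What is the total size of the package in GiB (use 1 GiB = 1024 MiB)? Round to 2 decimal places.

Audio total: 256 + 224 = 480 kbps = 0.480 Mbps.
screen recording: 5.030 Mbps × 1560 s × 1.02 = 8003.7 Mb
concert recording: 18.940 Mbps × 8220 s × 1.02 = 158800.5 Mb
dashcam clip: 12.890 Mbps × 480 s × 1.02 = 6310.9 Mb
time-lapse clip: 32.480 Mbps × 544 s × 1.02 = 18022.5 Mb
wedding highlight reel: 23.540 Mbps × 1320 s × 1.02 = 31694.3 Mb
drone footage reel: 78.480 Mbps × 600 s × 1.02 = 48029.8 Mb
Total: 270861.7 Mb = 33857.7 MB.
= 31.53 GiB.

31.53 GiB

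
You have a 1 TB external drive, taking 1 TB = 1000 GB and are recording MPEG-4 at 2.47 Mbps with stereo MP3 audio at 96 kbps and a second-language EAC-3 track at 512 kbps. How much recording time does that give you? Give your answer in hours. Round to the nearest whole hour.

722 hours

Audio total: 96 + 512 = 608 kbps = 0.608 Mbps.
Total bitrate: 2.47 + 0.608 = 3.078 Mbps.
Capacity: 1 TB = 8,000,000 Mb.
Recording time: 8,000,000 / 3.078 = 2,599,090 s ≈ 722 hours.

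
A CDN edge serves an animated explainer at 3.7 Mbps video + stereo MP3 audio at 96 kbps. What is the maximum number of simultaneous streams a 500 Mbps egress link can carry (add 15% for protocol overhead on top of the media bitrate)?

Audio: 96 kbps = 0.096 Mbps.
Per-viewer media rate: 3.796 Mbps.
On the wire with 15% overhead: 4.365 Mbps.
500 Mbps = 500.0 Mbps; 500.0 / 4.365 = 114.54 → 114 viewers.

114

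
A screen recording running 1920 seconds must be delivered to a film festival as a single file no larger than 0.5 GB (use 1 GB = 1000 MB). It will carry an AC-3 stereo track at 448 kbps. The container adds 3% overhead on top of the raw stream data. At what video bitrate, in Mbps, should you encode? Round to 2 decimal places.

1.57 Mbps

Budget: 0.5 GB = 4000.0 Mb.
Stream payload after overhead: 4000.0 / 1.03 = 3883.5 Mb.
Total bitrate budget: 3883.5 Mb / 1920 s = 2.023 Mbps.
Audio: 448 kbps = 0.448 Mbps.
Video: 2.023 − 0.448 = 1.575 Mbps.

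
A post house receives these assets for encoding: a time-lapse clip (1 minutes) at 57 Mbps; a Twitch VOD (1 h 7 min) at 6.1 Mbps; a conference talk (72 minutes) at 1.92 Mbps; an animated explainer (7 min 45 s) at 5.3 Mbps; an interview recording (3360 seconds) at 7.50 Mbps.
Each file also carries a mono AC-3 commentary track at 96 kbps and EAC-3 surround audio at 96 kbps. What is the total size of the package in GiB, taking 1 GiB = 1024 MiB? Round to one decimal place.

7.7 GiB

Audio total: 96 + 96 = 192 kbps = 0.192 Mbps.
time-lapse clip: 57.192 Mbps × 60 s = 3431.5 Mb
Twitch VOD: 6.292 Mbps × 4020 s = 25293.8 Mb
conference talk: 2.112 Mbps × 4320 s = 9123.8 Mb
animated explainer: 5.492 Mbps × 465 s = 2553.8 Mb
interview recording: 7.692 Mbps × 3360 s = 25845.1 Mb
Total: 66248.1 Mb = 8281.0 MB.
= 7.712 GiB.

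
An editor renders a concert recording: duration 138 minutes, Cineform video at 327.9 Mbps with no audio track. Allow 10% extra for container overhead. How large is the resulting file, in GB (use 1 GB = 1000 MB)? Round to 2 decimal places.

138 min = 8280 s
Total bitrate: 327.9 Mbps.
Stream data: 327.900 Mbps × 8280 s = 2715012.0 Mb.
With 10% container overhead: ×1.10.
2,986,513 Mb ÷ 8 = 373,314 MB → 373.3 GB.

373.31 GB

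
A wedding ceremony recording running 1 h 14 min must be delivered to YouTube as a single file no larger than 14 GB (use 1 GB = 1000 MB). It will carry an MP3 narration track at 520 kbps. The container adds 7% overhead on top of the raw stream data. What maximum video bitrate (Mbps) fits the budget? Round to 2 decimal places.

23.05 Mbps

Budget: 14 GB = 112000.0 Mb.
Stream payload after overhead: 112000.0 / 1.07 = 104672.9 Mb.
1 h 14 min = 74 min = 4440 s
Total bitrate budget: 104672.9 Mb / 4440 s = 23.575 Mbps.
Audio: 520 kbps = 0.520 Mbps.
Video: 23.575 − 0.520 = 23.055 Mbps.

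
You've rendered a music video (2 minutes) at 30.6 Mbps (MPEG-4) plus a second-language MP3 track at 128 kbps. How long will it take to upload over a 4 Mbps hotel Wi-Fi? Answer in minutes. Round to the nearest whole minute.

2 min = 120 s
Audio: 128 kbps = 0.128 Mbps.
Total bitrate: 30.728 Mbps.
File: 30.728 Mbps × 120 s = 3687.4 Mb.
At 4 Mbps: 3687.4 / 4 = 921.8 s ≈ 15.4 minutes.

15 minutes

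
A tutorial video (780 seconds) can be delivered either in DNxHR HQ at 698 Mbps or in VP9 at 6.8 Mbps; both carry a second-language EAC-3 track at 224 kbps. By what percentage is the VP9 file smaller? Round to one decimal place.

Audio: 224 kbps = 0.224 Mbps.
DNxHR HQ: 698.224 Mbps × 780 s = 544614.7 Mb = 68.077 GB.
VP9: 7.024 Mbps × 780 s = 5478.7 Mb = 0.685 GB.
Reduction: (1 − 0.685/68.077) × 100 = 98.99%.

99.0%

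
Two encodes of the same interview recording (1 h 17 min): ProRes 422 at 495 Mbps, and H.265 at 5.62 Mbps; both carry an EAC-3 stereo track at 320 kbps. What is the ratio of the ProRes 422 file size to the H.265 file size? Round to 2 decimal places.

1 h 17 min = 77 min = 4620 s
Audio: 320 kbps = 0.320 Mbps.
ProRes 422: 495.320 Mbps × 4620 s = 2288378.4 Mb = 286.047 GB.
H.265: 5.940 Mbps × 4620 s = 27442.8 Mb = 3.430 GB.
Ratio: 286.047 / 3.430 = 83.387.

83.39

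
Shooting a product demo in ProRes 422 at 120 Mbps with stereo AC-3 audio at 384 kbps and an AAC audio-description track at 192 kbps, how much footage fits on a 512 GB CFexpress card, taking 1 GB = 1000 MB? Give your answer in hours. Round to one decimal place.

9.4 hours

Audio total: 384 + 192 = 576 kbps = 0.576 Mbps.
Total bitrate: 120 + 0.576 = 120.576 Mbps.
Capacity: 512 GB = 4,096,000 Mb.
Recording time: 4,096,000 / 120.576 = 33,970 s ≈ 9.44 hours.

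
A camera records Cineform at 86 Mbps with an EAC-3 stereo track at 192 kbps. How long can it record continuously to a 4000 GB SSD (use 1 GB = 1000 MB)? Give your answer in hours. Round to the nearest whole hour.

Audio: 192 kbps = 0.192 Mbps.
Total bitrate: 86 + 0.192 = 86.192 Mbps.
Capacity: 4000 GB = 32,000,000 Mb.
Recording time: 32,000,000 / 86.192 = 371,264 s ≈ 103 hours.

103 hours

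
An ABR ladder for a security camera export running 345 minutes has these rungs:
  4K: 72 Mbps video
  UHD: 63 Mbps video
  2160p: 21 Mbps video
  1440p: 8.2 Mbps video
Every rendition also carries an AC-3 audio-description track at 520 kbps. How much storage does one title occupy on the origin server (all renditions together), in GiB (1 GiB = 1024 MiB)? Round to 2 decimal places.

345 min = 20700 s
Audio: 520 kbps = 0.520 Mbps.
Sum of rendition bitrates: (72+0.520) + (63+0.520) + (21+0.520) + (8.2+0.520) = 166.280 Mbps.
× 20700 s = 3,441,996 Mb = 430,250 MB = 400.7 GiB.

400.70 GiB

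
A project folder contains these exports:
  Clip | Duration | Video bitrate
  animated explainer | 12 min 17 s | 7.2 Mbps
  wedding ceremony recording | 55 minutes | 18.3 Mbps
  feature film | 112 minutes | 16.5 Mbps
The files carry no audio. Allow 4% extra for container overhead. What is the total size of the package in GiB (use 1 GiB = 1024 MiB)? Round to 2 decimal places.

21.38 GiB

animated explainer: 7.200 Mbps × 737 s × 1.04 = 5518.7 Mb
wedding ceremony recording: 18.300 Mbps × 3300 s × 1.04 = 62805.6 Mb
feature film: 16.500 Mbps × 6720 s × 1.04 = 115315.2 Mb
Total: 183639.5 Mb = 22954.9 MB.
= 21.38 GiB.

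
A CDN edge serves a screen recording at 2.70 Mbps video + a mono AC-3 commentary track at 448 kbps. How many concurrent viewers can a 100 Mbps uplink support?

Audio: 448 kbps = 0.448 Mbps.
Per-viewer media rate: 3.148 Mbps.
100 Mbps = 100.0 Mbps; 100.0 / 3.148 = 31.77 → 31 viewers.

31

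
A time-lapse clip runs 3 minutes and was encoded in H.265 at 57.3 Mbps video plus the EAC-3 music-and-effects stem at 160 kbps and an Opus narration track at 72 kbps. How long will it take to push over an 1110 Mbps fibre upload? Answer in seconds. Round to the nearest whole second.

9 seconds

3 min = 180 s
Audio total: 160 + 72 = 232 kbps = 0.232 Mbps.
Total bitrate: 57.532 Mbps.
File: 57.532 Mbps × 180 s = 10355.8 Mb.
At 1110 Mbps: 10355.8 / 1110 = 9.3 s ≈ 9.33 seconds.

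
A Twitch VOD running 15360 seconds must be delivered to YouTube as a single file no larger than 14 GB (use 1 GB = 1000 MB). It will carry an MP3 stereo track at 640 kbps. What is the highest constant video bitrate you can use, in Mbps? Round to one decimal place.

Budget: 14 GB = 112000.0 Mb.
Total bitrate budget: 112000.0 Mb / 15360 s = 7.292 Mbps.
Audio: 640 kbps = 0.640 Mbps.
Video: 7.292 − 0.640 = 6.652 Mbps.

6.7 Mbps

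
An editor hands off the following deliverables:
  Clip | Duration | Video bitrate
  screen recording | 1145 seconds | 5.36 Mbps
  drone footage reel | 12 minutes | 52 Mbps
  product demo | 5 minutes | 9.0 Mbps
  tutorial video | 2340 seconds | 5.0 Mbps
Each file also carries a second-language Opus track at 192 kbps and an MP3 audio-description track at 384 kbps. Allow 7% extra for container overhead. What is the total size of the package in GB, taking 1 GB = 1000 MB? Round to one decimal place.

8.1 GB

Audio total: 192 + 384 = 576 kbps = 0.576 Mbps.
screen recording: 5.936 Mbps × 1145 s × 1.07 = 7272.5 Mb
drone footage reel: 52.576 Mbps × 720 s × 1.07 = 40504.6 Mb
product demo: 9.576 Mbps × 300 s × 1.07 = 3073.9 Mb
tutorial video: 5.576 Mbps × 2340 s × 1.07 = 13961.2 Mb
Total: 64812.1 Mb = 8101.5 MB.
= 8.102 GB.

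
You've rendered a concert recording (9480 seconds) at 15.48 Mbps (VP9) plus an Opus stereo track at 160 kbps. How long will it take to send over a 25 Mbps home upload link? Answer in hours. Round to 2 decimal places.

Audio: 160 kbps = 0.160 Mbps.
Total bitrate: 15.640 Mbps.
File: 15.640 Mbps × 9480 s = 148267.2 Mb.
At 25 Mbps: 148267.2 / 25 = 5930.7 s ≈ 1.65 hours.

1.65 hours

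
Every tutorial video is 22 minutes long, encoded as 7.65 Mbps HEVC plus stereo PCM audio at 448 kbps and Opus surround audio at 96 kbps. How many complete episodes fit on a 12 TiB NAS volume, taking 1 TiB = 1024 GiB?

9758

22 min = 1320 s
Audio total: 448 + 96 = 544 kbps = 0.544 Mbps.
Total bitrate: 8.194 Mbps.
Per item: 8.194 Mbps × 1320 s = 10,816 Mb = 1,352 MB.
Capacity: 12 TiB = 105,553,116 Mb; 9758.91 items → 9758 complete.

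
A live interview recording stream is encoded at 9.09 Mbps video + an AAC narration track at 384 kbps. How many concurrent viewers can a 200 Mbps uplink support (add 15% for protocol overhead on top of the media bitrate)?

18

Audio: 384 kbps = 0.384 Mbps.
Per-viewer media rate: 9.474 Mbps.
On the wire with 15% overhead: 10.895 Mbps.
200 Mbps = 200.0 Mbps; 200.0 / 10.895 = 18.36 → 18 viewers.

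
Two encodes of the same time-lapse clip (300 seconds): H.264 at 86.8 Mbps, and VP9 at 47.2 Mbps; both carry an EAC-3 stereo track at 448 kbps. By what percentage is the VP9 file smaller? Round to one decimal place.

45.4%

Audio: 448 kbps = 0.448 Mbps.
H.264: 87.248 Mbps × 300 s = 26174.4 Mb = 3.272 GB.
VP9: 47.648 Mbps × 300 s = 14294.4 Mb = 1.787 GB.
Reduction: (1 − 1.787/3.272) × 100 = 45.39%.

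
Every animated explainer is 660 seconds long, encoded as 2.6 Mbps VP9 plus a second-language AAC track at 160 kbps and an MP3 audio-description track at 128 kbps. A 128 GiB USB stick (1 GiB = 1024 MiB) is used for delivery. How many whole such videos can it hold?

Audio total: 160 + 128 = 288 kbps = 0.288 Mbps.
Total bitrate: 2.888 Mbps.
Per item: 2.888 Mbps × 660 s = 1,906 Mb = 238.3 MB.
Capacity: 128 GiB = 1,099,512 Mb; 576.84 items → 576 complete.

576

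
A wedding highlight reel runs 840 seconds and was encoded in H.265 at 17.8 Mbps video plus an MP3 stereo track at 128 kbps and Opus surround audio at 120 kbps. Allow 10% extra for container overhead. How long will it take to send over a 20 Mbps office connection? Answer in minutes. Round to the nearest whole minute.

14 minutes

Audio total: 128 + 120 = 248 kbps = 0.248 Mbps.
Total bitrate: 18.048 Mbps.
File: 18.048 Mbps × 840 s = 15160.3 Mb.
With 10% container overhead: ×1.10. → 16676.4 Mb.
At 20 Mbps: 16676.4 / 20 = 833.8 s ≈ 13.9 minutes.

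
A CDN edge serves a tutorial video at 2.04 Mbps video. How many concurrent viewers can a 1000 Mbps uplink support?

1000 Mbps = 1,000 Mbps; 1,000 / 2.040 = 490.20 → 490 viewers.

490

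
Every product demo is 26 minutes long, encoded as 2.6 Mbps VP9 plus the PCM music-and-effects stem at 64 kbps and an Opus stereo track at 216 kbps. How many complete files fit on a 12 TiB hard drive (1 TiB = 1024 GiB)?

26 min = 1560 s
Audio total: 64 + 216 = 280 kbps = 0.280 Mbps.
Total bitrate: 2.880 Mbps.
Per item: 2.880 Mbps × 1560 s = 4,493 Mb = 561.6 MB.
Capacity: 12 TiB = 105,553,116 Mb; 23493.84 items → 23493 complete.

23493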